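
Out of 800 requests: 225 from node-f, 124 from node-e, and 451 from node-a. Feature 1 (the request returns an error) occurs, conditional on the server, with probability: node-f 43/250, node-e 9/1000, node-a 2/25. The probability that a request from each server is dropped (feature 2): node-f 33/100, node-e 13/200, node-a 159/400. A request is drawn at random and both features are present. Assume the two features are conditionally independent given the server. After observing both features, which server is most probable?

By Bayes' rule, posterior ∝ prior × likelihood:
  node-f: 0.28125 × 0.172 × 0.33 = 0.01596375
  node-e: 0.155 × 0.009 × 0.065 = 0.000090675
  node-a: 0.56375 × 0.08 × 0.3975 = 0.01792725
Total = 0.033981675.
Largest term belongs to node-a, so node-a is most probable.

node-a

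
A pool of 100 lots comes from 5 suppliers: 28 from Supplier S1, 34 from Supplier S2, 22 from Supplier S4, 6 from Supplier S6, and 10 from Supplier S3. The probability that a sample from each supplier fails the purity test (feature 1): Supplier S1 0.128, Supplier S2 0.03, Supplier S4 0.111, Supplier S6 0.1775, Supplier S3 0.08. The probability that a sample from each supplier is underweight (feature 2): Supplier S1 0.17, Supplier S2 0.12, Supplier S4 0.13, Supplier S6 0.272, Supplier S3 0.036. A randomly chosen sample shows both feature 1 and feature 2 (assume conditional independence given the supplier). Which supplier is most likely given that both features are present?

Unnormalized posteriors (prior × likelihood):
  Supplier S1: 0.28 × 0.128 × 0.17 = 0.0060928
  Supplier S2: 0.34 × 0.03 × 0.12 = 0.001224
  Supplier S4: 0.22 × 0.111 × 0.13 = 0.0031746
  Supplier S6: 0.06 × 0.1775 × 0.272 = 0.0028968
  Supplier S3: 0.1 × 0.08 × 0.036 = 0.000288
Sum = 0.0136762.
Largest term belongs to Supplier S1, so Supplier S1 is most probable.

Supplier S1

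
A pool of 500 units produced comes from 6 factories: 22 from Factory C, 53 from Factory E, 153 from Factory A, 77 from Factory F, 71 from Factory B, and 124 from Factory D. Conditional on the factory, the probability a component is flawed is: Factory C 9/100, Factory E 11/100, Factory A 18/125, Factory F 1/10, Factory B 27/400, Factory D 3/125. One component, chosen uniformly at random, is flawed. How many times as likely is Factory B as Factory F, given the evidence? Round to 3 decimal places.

0.622

Prior × likelihood for each hypothesis:
  Factory C: 0.044 × 0.09 = 0.00396
  Factory E: 0.106 × 0.11 = 0.01166
  Factory A: 0.306 × 0.144 = 0.044064
  Factory F: 0.154 × 0.1 = 0.0154
  Factory B: 0.142 × 0.0675 = 0.009585
  Factory D: 0.248 × 0.024 = 0.005952
Sum = 0.090621.
The ratio is 0.009585 / 0.0154 (the normalizer cancels) = 0.622.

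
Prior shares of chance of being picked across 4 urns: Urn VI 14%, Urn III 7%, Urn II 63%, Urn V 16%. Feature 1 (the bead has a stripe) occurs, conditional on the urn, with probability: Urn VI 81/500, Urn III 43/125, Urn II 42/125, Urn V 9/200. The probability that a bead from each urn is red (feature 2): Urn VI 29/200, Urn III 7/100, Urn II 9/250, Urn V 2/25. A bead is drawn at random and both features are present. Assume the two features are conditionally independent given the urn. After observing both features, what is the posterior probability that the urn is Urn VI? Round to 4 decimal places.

Prior × likelihood for each hypothesis:
  Urn VI: 0.14 × 0.162 × 0.145 = 0.0032886
  Urn III: 0.07 × 0.344 × 0.07 = 0.0016856
  Urn II: 0.63 × 0.336 × 0.036 = 0.00762048
  Urn V: 0.16 × 0.045 × 0.08 = 0.000576
Normalizing constant = 0.01317068.
P(Urn VI | evidence) = 0.0032886 / 0.01317068 ≈ 0.2497.

0.2497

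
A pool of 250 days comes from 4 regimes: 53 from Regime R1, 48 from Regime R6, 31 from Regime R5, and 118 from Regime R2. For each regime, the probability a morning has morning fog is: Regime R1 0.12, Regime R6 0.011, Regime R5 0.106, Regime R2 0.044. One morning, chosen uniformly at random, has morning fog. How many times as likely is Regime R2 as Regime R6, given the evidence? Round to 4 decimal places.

By Bayes' rule, posterior ∝ prior × likelihood:
  Regime R1: 0.212 × 0.12 = 0.02544
  Regime R6: 0.192 × 0.011 = 0.002112
  Regime R5: 0.124 × 0.106 = 0.013144
  Regime R2: 0.472 × 0.044 = 0.020768
Normalizing constant = 0.061464.
The ratio is 0.020768 / 0.002112 (the normalizer cancels) = 9.8333.

9.8333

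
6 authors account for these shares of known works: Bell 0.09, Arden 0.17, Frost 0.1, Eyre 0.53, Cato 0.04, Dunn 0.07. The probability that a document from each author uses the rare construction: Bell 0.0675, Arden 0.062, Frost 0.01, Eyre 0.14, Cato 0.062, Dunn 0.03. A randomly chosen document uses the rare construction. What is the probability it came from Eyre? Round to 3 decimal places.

0.770

By Bayes' rule, posterior ∝ prior × likelihood:
  Bell: 0.09 × 0.0675 = 0.006075
  Arden: 0.17 × 0.062 = 0.01054
  Frost: 0.1 × 0.01 = 0.001
  Eyre: 0.53 × 0.14 = 0.0742
  Cato: 0.04 × 0.062 = 0.00248
  Dunn: 0.07 × 0.03 = 0.0021
Sum = 0.096395.
P(Eyre | evidence) = 0.0742 / 0.096395 ≈ 0.770.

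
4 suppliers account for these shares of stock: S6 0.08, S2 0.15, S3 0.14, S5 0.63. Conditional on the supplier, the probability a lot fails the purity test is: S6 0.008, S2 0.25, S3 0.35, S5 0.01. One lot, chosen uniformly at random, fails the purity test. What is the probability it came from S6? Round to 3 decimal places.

Compute prior × likelihood for every hypothesis:
  S6: 0.08 × 0.008 = 0.00064
  S2: 0.15 × 0.25 = 0.0375
  S3: 0.14 × 0.35 = 0.049
  S5: 0.63 × 0.01 = 0.0063
Sum = 0.09344.
P(S6 | evidence) = 0.00064 / 0.09344 ≈ 0.007.

0.007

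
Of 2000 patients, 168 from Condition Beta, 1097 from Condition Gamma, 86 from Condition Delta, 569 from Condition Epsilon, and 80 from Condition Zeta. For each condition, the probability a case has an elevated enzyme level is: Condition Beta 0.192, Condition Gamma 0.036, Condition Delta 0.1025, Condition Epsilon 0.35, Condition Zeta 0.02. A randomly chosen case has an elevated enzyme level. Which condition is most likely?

Prior × likelihood for each hypothesis:
  Condition Beta: 0.084 × 0.192 = 0.016128
  Condition Gamma: 0.5485 × 0.036 = 0.019746
  Condition Delta: 0.043 × 0.1025 = 0.0044075
  Condition Epsilon: 0.2845 × 0.35 = 0.099575
  Condition Zeta: 0.04 × 0.02 = 0.0008
Normalizing constant = 0.1406565.
Largest term belongs to Condition Epsilon, so Condition Epsilon is most probable.

Condition Epsilon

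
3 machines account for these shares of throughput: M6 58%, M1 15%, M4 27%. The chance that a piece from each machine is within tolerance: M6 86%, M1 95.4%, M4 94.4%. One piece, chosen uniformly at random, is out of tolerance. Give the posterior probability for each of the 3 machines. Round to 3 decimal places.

Taking complements, P(oversize | each) = M6 0.14, M1 0.046, M4 0.056.
Compute prior × likelihood for every hypothesis:
  M6: 0.58 × 0.14 = 0.0812
  M1: 0.15 × 0.046 = 0.0069
  M4: 0.27 × 0.056 = 0.01512
Total = 0.10322.
P(M6 | oversize) = 0.0812/0.10322 ≈ 0.787
P(M1 | oversize) = 0.0069/0.10322 ≈ 0.067
P(M4 | oversize) = 0.01512/0.10322 ≈ 0.146

M6 0.787, M1 0.067, M4 0.146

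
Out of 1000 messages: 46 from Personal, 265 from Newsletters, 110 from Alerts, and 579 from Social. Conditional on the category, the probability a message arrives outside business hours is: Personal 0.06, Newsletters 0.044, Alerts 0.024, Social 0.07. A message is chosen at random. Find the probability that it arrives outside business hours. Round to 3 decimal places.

Compute prior × likelihood for every hypothesis:
  Personal: 0.046 × 0.06 = 0.00276
  Newsletters: 0.265 × 0.044 = 0.01166
  Alerts: 0.11 × 0.024 = 0.00264
  Social: 0.579 × 0.07 = 0.04053
P(off-hours) = 0.00276 + 0.01166 + 0.00264 + 0.04053 = 0.05759 → 0.058.

0.058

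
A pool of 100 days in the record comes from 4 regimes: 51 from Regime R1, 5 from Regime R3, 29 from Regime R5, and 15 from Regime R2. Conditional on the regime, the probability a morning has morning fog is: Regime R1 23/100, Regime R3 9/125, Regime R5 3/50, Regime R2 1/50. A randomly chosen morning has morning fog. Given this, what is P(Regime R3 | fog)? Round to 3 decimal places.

0.025

Prior × likelihood for each hypothesis:
  Regime R1: 0.51 × 0.23 = 0.1173
  Regime R3: 0.05 × 0.072 = 0.0036
  Regime R5: 0.29 × 0.06 = 0.0174
  Regime R2: 0.15 × 0.02 = 0.003
Total = 0.1413.
P(Regime R3 | evidence) = 0.0036 / 0.1413 ≈ 0.025.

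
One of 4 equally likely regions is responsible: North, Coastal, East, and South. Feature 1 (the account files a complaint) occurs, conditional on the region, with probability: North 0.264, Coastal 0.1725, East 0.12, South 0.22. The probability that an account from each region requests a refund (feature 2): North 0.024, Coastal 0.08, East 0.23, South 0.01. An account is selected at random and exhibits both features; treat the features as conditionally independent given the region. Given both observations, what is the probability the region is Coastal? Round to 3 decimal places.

With a uniform prior (1/4 each), posterior ∝ likelihood:
  North: 0.264 × 0.024 = 0.006336
  Coastal: 0.1725 × 0.08 = 0.0138
  East: 0.12 × 0.23 = 0.0276
  South: 0.22 × 0.01 = 0.0022
Sum = 0.049936.
P(Coastal | evidence) = 0.0138 / 0.049936 ≈ 0.276.

0.276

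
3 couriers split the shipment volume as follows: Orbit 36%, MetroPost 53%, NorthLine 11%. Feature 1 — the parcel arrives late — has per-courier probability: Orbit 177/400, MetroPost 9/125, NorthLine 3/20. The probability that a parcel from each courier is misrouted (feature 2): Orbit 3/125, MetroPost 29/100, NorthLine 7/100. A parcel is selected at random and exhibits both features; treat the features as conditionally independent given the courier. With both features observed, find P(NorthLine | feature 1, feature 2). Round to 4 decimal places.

Unnormalized posteriors (prior × likelihood):
  Orbit: 0.36 × 0.4425 × 0.024 = 0.0038232
  MetroPost: 0.53 × 0.072 × 0.29 = 0.0110664
  NorthLine: 0.11 × 0.15 × 0.07 = 0.001155
Total = 0.0160446.
P(NorthLine | evidence) = 0.001155 / 0.0160446 ≈ 0.0720.

0.0720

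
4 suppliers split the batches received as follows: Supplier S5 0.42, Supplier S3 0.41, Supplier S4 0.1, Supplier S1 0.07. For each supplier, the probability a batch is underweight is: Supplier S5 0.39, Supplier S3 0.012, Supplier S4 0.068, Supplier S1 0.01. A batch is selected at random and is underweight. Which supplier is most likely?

Supplier S5

Compute prior × likelihood for every hypothesis:
  Supplier S5: 0.42 × 0.39 = 0.1638
  Supplier S3: 0.41 × 0.012 = 0.00492
  Supplier S4: 0.1 × 0.068 = 0.0068
  Supplier S1: 0.07 × 0.01 = 0.0007
Total = 0.17622.
Largest term belongs to Supplier S5, so Supplier S5 is most probable.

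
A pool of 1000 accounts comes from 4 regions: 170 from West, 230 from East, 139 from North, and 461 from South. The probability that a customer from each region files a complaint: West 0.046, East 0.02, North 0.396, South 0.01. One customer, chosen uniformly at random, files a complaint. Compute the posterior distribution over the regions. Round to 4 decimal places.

Compute prior × likelihood for every hypothesis:
  West: 0.17 × 0.046 = 0.00782
  East: 0.23 × 0.02 = 0.0046
  North: 0.139 × 0.396 = 0.055044
  South: 0.461 × 0.01 = 0.00461
Sum = 0.072074.
P(West | complaint) = 0.00782/0.072074 ≈ 0.1085
P(East | complaint) = 0.0046/0.072074 ≈ 0.0638
P(North | complaint) = 0.055044/0.072074 ≈ 0.7637
P(South | complaint) = 0.00461/0.072074 ≈ 0.0640
(Check: 0.1085+0.0638+0.7637+0.0640 = 1.0000.)

West 0.1085, East 0.0638, North 0.7637, South 0.0640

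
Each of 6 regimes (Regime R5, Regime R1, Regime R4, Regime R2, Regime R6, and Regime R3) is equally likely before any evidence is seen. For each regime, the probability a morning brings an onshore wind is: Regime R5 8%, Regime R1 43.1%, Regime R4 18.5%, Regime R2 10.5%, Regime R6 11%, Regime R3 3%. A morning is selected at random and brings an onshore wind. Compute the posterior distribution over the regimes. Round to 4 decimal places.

Since the prior is uniform, the posterior is proportional to the likelihood:
  Regime R5: 0.08
  Regime R1: 0.431
  Regime R4: 0.185
  Regime R2: 0.105
  Regime R6: 0.11
  Regime R3: 0.03
Total = 0.941.
P(Regime R5 | onshore) = 0.08/0.941 ≈ 0.0850
P(Regime R1 | onshore) = 0.431/0.941 ≈ 0.4580
P(Regime R4 | onshore) = 0.185/0.941 ≈ 0.1966
P(Regime R2 | onshore) = 0.105/0.941 ≈ 0.1116
P(Regime R6 | onshore) = 0.11/0.941 ≈ 0.1169
P(Regime R3 | onshore) = 0.03/0.941 ≈ 0.0319

Regime R5 0.0850, Regime R1 0.4580, Regime R4 0.1966, Regime R2 0.1116, Regime R6 0.1169, Regime R3 0.0319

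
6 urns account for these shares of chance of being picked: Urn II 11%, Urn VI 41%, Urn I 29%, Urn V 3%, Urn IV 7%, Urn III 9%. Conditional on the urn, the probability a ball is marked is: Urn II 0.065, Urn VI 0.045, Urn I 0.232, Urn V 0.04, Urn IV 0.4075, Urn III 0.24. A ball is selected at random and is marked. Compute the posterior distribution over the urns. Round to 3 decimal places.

Urn II 0.050, Urn VI 0.128, Urn I 0.467, Urn V 0.008, Urn IV 0.198, Urn III 0.150

Prior × likelihood for each hypothesis:
  Urn II: 0.11 × 0.065 = 0.00715
  Urn VI: 0.41 × 0.045 = 0.01845
  Urn I: 0.29 × 0.232 = 0.06728
  Urn V: 0.03 × 0.04 = 0.0012
  Urn IV: 0.07 × 0.4075 = 0.028525
  Urn III: 0.09 × 0.24 = 0.0216
Normalizing constant = 0.144205.
P(Urn II | marked) = 0.00715/0.144205 ≈ 0.050
P(Urn VI | marked) = 0.01845/0.144205 ≈ 0.128
P(Urn I | marked) = 0.06728/0.144205 ≈ 0.467
P(Urn V | marked) = 0.0012/0.144205 ≈ 0.008
P(Urn IV | marked) = 0.028525/0.144205 ≈ 0.198
P(Urn III | marked) = 0.0216/0.144205 ≈ 0.150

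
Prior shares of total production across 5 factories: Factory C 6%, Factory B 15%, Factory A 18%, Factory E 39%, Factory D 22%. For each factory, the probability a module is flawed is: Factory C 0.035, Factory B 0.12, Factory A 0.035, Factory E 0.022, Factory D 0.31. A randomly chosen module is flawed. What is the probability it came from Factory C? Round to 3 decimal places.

Unnormalized posteriors (prior × likelihood):
  Factory C: 0.06 × 0.035 = 0.0021
  Factory B: 0.15 × 0.12 = 0.018
  Factory A: 0.18 × 0.035 = 0.0063
  Factory E: 0.39 × 0.022 = 0.00858
  Factory D: 0.22 × 0.31 = 0.0682
Sum = 0.10318.
P(Factory C | evidence) = 0.0021 / 0.10318 ≈ 0.020.

0.020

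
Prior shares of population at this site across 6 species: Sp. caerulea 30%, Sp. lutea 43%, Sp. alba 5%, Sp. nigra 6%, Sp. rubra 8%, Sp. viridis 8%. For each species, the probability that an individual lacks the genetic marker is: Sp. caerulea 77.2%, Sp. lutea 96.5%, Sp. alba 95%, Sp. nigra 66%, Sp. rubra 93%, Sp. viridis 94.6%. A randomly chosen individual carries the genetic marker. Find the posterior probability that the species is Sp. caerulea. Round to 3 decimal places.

0.588

Taking complements, P(marker | each) = Sp. caerulea 0.228, Sp. lutea 0.035, Sp. alba 0.05, Sp. nigra 0.34, Sp. rubra 0.07, Sp. viridis 0.054.
Unnormalized posteriors (prior × likelihood):
  Sp. caerulea: 0.3 × 0.228 = 0.0684
  Sp. lutea: 0.43 × 0.035 = 0.01505
  Sp. alba: 0.05 × 0.05 = 0.0025
  Sp. nigra: 0.06 × 0.34 = 0.0204
  Sp. rubra: 0.08 × 0.07 = 0.0056
  Sp. viridis: 0.08 × 0.054 = 0.00432
Normalizing constant = 0.11627.
P(Sp. caerulea | evidence) = 0.0684 / 0.11627 ≈ 0.588.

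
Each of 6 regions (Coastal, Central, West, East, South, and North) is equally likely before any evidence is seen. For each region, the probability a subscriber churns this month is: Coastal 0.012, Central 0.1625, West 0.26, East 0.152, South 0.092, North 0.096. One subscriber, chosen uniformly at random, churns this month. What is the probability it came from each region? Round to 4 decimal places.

Coastal 0.0155, Central 0.2098, West 0.3357, East 0.1963, South 0.1188, North 0.1240

Since the prior is uniform, the posterior is proportional to the likelihood:
  Coastal: 0.012
  Central: 0.1625
  West: 0.26
  East: 0.152
  South: 0.092
  North: 0.096
Sum = 0.7745.
P(Coastal | churn) = 0.012/0.7745 ≈ 0.0155
P(Central | churn) = 0.1625/0.7745 ≈ 0.2098
P(West | churn) = 0.26/0.7745 ≈ 0.3357
P(East | churn) = 0.152/0.7745 ≈ 0.1963
P(South | churn) = 0.092/0.7745 ≈ 0.1188
P(North | churn) = 0.096/0.7745 ≈ 0.1240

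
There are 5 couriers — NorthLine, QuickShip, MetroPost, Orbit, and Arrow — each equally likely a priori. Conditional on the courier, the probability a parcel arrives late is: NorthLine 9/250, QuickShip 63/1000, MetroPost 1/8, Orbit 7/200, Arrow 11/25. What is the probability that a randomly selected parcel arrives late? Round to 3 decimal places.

With a uniform prior (1/5 each), posterior ∝ likelihood:
  NorthLine: 0.036
  QuickShip: 0.063
  MetroPost: 0.125
  Orbit: 0.035
  Arrow: 0.44
P(late) = (1/5) × (0.036 + 0.063 + 0.125 + 0.035 + 0.44) = 0.699/5 ≈ 0.140.

0.140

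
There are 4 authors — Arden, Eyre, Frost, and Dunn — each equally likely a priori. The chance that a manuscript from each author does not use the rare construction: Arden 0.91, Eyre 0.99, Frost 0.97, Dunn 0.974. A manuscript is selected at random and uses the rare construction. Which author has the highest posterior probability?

Arden

Taking complements, P(rare-form | each) = Arden 0.09, Eyre 0.01, Frost 0.03, Dunn 0.026.
Since the prior is uniform, the posterior is proportional to the likelihood:
  Arden: 0.09
  Eyre: 0.01
  Frost: 0.03
  Dunn: 0.026
Sum = 0.156.
Largest term belongs to Arden, so Arden is most probable.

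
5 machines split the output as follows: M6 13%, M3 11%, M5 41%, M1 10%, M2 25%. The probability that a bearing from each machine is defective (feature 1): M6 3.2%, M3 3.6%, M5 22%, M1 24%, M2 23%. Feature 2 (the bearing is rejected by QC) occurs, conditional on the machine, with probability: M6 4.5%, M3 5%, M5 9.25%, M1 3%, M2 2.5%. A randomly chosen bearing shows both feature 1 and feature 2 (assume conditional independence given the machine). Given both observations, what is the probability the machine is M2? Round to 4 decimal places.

Compute prior × likelihood for every hypothesis:
  M6: 0.13 × 0.032 × 0.045 = 0.0001872
  M3: 0.11 × 0.036 × 0.05 = 0.000198
  M5: 0.41 × 0.22 × 0.0925 = 0.0083435
  M1: 0.1 × 0.24 × 0.03 = 0.00072
  M2: 0.25 × 0.23 × 0.025 = 0.0014375
Normalizing constant = 0.0108862.
P(M2 | evidence) = 0.0014375 / 0.0108862 ≈ 0.1320.

0.1320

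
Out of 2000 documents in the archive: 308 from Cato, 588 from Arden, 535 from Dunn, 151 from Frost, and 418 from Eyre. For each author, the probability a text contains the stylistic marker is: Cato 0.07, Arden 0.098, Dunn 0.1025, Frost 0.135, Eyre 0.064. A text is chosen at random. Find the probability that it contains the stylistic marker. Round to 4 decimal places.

Compute prior × likelihood for every hypothesis:
  Cato: 0.154 × 0.07 = 0.01078
  Arden: 0.294 × 0.098 = 0.028812
  Dunn: 0.2675 × 0.1025 = 0.02741875
  Frost: 0.0755 × 0.135 = 0.0101925
  Eyre: 0.209 × 0.064 = 0.013376
P(marker) = 0.01078 + 0.028812 + 0.02741875 + 0.0101925 + 0.013376 = 0.09057925 → 0.0906.

0.0906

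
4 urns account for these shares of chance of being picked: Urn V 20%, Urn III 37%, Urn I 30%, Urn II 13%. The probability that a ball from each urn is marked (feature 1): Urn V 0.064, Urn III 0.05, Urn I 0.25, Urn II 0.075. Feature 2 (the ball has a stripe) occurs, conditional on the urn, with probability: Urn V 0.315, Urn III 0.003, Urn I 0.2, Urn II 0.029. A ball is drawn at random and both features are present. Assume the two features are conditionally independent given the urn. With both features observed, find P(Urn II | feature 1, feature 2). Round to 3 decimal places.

0.015

Compute prior × likelihood for every hypothesis:
  Urn V: 0.2 × 0.064 × 0.315 = 0.004032
  Urn III: 0.37 × 0.05 × 0.003 = 0.0000555
  Urn I: 0.3 × 0.25 × 0.2 = 0.015
  Urn II: 0.13 × 0.075 × 0.029 = 0.00028275
Sum = 0.01937025.
P(Urn II | evidence) = 0.00028275 / 0.01937025 ≈ 0.015.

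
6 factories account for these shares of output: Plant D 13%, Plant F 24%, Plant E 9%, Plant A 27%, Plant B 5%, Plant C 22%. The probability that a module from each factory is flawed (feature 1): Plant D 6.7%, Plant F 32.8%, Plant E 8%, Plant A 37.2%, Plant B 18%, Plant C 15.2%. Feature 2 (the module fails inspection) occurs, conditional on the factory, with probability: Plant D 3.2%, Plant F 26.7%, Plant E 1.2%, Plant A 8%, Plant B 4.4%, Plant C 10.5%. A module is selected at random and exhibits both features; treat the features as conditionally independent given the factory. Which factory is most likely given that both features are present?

Unnormalized posteriors (prior × likelihood):
  Plant D: 0.13 × 0.067 × 0.032 = 0.00027872
  Plant F: 0.24 × 0.328 × 0.267 = 0.02101824
  Plant E: 0.09 × 0.08 × 0.012 = 0.0000864
  Plant A: 0.27 × 0.372 × 0.08 = 0.0080352
  Plant B: 0.05 × 0.18 × 0.044 = 0.000396
  Plant C: 0.22 × 0.152 × 0.105 = 0.0035112
Sum = 0.03332576.
Largest term belongs to Plant F, so Plant F is most probable.

Plant F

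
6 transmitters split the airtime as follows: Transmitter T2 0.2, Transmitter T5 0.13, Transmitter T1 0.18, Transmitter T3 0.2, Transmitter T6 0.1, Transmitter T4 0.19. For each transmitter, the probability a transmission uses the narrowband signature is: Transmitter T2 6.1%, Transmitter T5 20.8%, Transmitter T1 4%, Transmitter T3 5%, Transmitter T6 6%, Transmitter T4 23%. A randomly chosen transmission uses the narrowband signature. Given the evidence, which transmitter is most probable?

Unnormalized posteriors (prior × likelihood):
  Transmitter T2: 0.2 × 0.061 = 0.0122
  Transmitter T5: 0.13 × 0.208 = 0.02704
  Transmitter T1: 0.18 × 0.04 = 0.0072
  Transmitter T3: 0.2 × 0.05 = 0.01
  Transmitter T6: 0.1 × 0.06 = 0.006
  Transmitter T4: 0.19 × 0.23 = 0.0437
Total = 0.10614.
Largest term belongs to Transmitter T4, so Transmitter T4 is most probable.

Transmitter T4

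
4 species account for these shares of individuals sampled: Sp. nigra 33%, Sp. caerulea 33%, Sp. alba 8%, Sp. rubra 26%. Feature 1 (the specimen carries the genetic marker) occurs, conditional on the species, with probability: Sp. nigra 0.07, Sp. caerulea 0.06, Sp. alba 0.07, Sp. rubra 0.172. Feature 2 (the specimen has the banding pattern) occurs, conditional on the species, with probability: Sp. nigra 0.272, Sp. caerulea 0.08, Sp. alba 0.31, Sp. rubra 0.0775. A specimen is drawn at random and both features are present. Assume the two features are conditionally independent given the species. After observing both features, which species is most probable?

Compute prior × likelihood for every hypothesis:
  Sp. nigra: 0.33 × 0.07 × 0.272 = 0.0062832
  Sp. caerulea: 0.33 × 0.06 × 0.08 = 0.001584
  Sp. alba: 0.08 × 0.07 × 0.31 = 0.001736
  Sp. rubra: 0.26 × 0.172 × 0.0775 = 0.0034658
Total = 0.013069.
Largest term belongs to Sp. nigra, so Sp. nigra is most probable.

Sp. nigra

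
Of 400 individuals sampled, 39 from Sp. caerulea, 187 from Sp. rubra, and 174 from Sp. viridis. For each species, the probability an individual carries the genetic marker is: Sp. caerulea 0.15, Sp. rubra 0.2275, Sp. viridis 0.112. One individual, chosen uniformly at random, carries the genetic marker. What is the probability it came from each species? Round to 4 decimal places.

Sp. caerulea 0.0862, Sp. rubra 0.6267, Sp. viridis 0.2871

By Bayes' rule, posterior ∝ prior × likelihood:
  Sp. caerulea: 0.0975 × 0.15 = 0.014625
  Sp. rubra: 0.4675 × 0.2275 = 0.10635625
  Sp. viridis: 0.435 × 0.112 = 0.04872
Sum = 0.16970125.
P(Sp. caerulea | marker) = 0.014625/0.16970125 ≈ 0.0862
P(Sp. rubra | marker) = 0.10635625/0.16970125 ≈ 0.6267
P(Sp. viridis | marker) = 0.04872/0.16970125 ≈ 0.2871
(Check: 0.0862+0.6267+0.2871 = 1.0000.)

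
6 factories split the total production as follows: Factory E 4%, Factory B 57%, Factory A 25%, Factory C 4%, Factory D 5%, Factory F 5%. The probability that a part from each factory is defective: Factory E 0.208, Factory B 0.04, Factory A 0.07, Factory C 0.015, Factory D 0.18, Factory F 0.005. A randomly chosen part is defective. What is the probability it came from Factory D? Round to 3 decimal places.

Prior × likelihood for each hypothesis:
  Factory E: 0.04 × 0.208 = 0.00832
  Factory B: 0.57 × 0.04 = 0.0228
  Factory A: 0.25 × 0.07 = 0.0175
  Factory C: 0.04 × 0.015 = 0.0006
  Factory D: 0.05 × 0.18 = 0.009
  Factory F: 0.05 × 0.005 = 0.00025
Normalizing constant = 0.05847.
P(Factory D | evidence) = 0.009 / 0.05847 ≈ 0.154.

0.154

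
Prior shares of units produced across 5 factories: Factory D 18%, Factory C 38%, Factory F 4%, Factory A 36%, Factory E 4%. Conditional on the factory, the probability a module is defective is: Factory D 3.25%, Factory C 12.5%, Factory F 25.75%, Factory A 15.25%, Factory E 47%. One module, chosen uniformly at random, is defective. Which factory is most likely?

Compute prior × likelihood for every hypothesis:
  Factory D: 0.18 × 0.0325 = 0.00585
  Factory C: 0.38 × 0.125 = 0.0475
  Factory F: 0.04 × 0.2575 = 0.0103
  Factory A: 0.36 × 0.1525 = 0.0549
  Factory E: 0.04 × 0.47 = 0.0188
Normalizing constant = 0.13735.
Largest term belongs to Factory A, so Factory A is most probable.

Factory A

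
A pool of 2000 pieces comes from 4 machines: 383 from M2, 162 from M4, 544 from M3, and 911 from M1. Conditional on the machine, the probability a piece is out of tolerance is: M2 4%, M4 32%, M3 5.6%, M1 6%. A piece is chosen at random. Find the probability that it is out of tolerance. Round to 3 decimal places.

0.076

Compute prior × likelihood for every hypothesis:
  M2: 0.1915 × 0.04 = 0.00766
  M4: 0.081 × 0.32 = 0.02592
  M3: 0.272 × 0.056 = 0.015232
  M1: 0.4555 × 0.06 = 0.02733
P(oversize) = 0.00766 + 0.02592 + 0.015232 + 0.02733 = 0.076142 → 0.076.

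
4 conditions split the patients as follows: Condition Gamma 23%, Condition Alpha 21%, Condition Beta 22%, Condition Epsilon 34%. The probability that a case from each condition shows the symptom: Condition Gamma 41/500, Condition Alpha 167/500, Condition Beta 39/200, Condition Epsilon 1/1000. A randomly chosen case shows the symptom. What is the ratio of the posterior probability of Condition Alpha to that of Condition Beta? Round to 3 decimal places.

1.635

Prior × likelihood for each hypothesis:
  Condition Gamma: 0.23 × 0.082 = 0.01886
  Condition Alpha: 0.21 × 0.334 = 0.07014
  Condition Beta: 0.22 × 0.195 = 0.0429
  Condition Epsilon: 0.34 × 0.001 = 0.00034
Sum = 0.13224.
The ratio is 0.07014 / 0.0429 (the normalizer cancels) = 1.635.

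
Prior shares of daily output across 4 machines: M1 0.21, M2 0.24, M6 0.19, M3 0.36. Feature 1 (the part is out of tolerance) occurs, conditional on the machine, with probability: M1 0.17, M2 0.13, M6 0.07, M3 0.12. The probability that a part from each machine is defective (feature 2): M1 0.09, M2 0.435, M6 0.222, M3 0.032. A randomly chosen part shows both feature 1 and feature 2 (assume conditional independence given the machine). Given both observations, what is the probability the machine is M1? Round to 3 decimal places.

Prior × likelihood for each hypothesis:
  M1: 0.21 × 0.17 × 0.09 = 0.003213
  M2: 0.24 × 0.13 × 0.435 = 0.013572
  M6: 0.19 × 0.07 × 0.222 = 0.0029526
  M3: 0.36 × 0.12 × 0.032 = 0.0013824
Sum = 0.02112.
P(M1 | evidence) = 0.003213 / 0.02112 ≈ 0.152.

0.152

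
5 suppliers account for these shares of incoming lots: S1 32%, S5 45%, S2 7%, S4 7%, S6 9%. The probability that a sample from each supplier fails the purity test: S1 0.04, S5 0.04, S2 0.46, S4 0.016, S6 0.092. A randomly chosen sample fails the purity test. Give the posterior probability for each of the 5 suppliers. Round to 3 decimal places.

S1 0.177, S5 0.249, S2 0.445, S4 0.015, S6 0.114

Unnormalized posteriors (prior × likelihood):
  S1: 0.32 × 0.04 = 0.0128
  S5: 0.45 × 0.04 = 0.018
  S2: 0.07 × 0.46 = 0.0322
  S4: 0.07 × 0.016 = 0.00112
  S6: 0.09 × 0.092 = 0.00828
Total = 0.0724.
P(S1 | off-spec) = 0.0128/0.0724 ≈ 0.177
P(S5 | off-spec) = 0.018/0.0724 ≈ 0.249
P(S2 | off-spec) = 0.0322/0.0724 ≈ 0.445
P(S4 | off-spec) = 0.00112/0.0724 ≈ 0.015
P(S6 | off-spec) = 0.00828/0.0724 ≈ 0.114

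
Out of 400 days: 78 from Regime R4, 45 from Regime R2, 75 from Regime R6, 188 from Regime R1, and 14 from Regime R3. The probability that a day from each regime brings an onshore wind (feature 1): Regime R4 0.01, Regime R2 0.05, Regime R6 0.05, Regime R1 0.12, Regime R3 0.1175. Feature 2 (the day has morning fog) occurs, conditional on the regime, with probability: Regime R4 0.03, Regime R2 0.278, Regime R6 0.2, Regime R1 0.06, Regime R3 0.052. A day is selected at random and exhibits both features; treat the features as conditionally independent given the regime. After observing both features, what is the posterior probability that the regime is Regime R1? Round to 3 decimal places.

By Bayes' rule, posterior ∝ prior × likelihood:
  Regime R4: 0.195 × 0.01 × 0.03 = 0.0000585
  Regime R2: 0.1125 × 0.05 × 0.278 = 0.00156375
  Regime R6: 0.1875 × 0.05 × 0.2 = 0.001875
  Regime R1: 0.47 × 0.12 × 0.06 = 0.003384
  Regime R3: 0.035 × 0.1175 × 0.052 = 0.00021385
Sum = 0.0070951.
P(Regime R1 | evidence) = 0.003384 / 0.0070951 ≈ 0.477.

0.477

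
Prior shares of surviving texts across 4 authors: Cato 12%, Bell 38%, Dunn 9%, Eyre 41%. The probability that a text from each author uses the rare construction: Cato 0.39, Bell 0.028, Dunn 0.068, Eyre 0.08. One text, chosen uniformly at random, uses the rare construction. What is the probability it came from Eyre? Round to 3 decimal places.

0.340

Unnormalized posteriors (prior × likelihood):
  Cato: 0.12 × 0.39 = 0.0468
  Bell: 0.38 × 0.028 = 0.01064
  Dunn: 0.09 × 0.068 = 0.00612
  Eyre: 0.41 × 0.08 = 0.0328
Sum = 0.09636.
P(Eyre | evidence) = 0.0328 / 0.09636 ≈ 0.340.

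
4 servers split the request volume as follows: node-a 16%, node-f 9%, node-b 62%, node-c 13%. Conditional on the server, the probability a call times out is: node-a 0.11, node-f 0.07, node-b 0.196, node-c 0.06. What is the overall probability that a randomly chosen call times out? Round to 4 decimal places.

Prior × likelihood for each hypothesis:
  node-a: 0.16 × 0.11 = 0.0176
  node-f: 0.09 × 0.07 = 0.0063
  node-b: 0.62 × 0.196 = 0.12152
  node-c: 0.13 × 0.06 = 0.0078
P(timeout) = 0.0176 + 0.0063 + 0.12152 + 0.0078 = 0.15322 → 0.1532.

0.1532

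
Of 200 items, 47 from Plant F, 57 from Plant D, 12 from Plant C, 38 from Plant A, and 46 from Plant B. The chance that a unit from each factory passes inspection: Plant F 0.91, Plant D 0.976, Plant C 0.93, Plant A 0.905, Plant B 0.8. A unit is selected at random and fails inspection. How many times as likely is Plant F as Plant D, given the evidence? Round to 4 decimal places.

3.0921

Taking complements, P(nonconforming | each) = Plant F 0.09, Plant D 0.024, Plant C 0.07, Plant A 0.095, Plant B 0.2.
Unnormalized posteriors (prior × likelihood):
  Plant F: 0.235 × 0.09 = 0.02115
  Plant D: 0.285 × 0.024 = 0.00684
  Plant C: 0.06 × 0.07 = 0.0042
  Plant A: 0.19 × 0.095 = 0.01805
  Plant B: 0.23 × 0.2 = 0.046
Total = 0.09624.
The ratio is 0.02115 / 0.00684 (the normalizer cancels) = 3.0921.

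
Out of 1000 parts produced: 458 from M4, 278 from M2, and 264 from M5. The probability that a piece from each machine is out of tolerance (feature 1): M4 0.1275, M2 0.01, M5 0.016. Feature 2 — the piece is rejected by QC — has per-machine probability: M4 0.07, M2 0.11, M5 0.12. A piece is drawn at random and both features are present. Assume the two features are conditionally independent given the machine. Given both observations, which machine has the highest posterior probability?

Unnormalized posteriors (prior × likelihood):
  M4: 0.458 × 0.1275 × 0.07 = 0.00408765
  M2: 0.278 × 0.01 × 0.11 = 0.0003058
  M5: 0.264 × 0.016 × 0.12 = 0.00050688
Normalizing constant = 0.00490033.
Largest term belongs to M4, so M4 is most probable.

M4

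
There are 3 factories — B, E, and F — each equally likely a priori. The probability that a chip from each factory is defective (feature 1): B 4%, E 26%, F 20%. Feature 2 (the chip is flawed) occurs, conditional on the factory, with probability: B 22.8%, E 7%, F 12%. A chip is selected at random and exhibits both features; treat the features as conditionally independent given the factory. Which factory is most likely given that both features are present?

F

Since the prior is uniform, the posterior is proportional to the likelihood:
  B: 0.04 × 0.228 = 0.00912
  E: 0.26 × 0.07 = 0.0182
  F: 0.2 × 0.12 = 0.024
Normalizing constant = 0.05132.
Largest term belongs to F, so F is most probable.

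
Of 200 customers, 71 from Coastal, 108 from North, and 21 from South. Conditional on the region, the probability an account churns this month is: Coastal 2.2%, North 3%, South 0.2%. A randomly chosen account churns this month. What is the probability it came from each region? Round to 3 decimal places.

Coastal 0.322, North 0.669, South 0.009

Compute prior × likelihood for every hypothesis:
  Coastal: 0.355 × 0.022 = 0.00781
  North: 0.54 × 0.03 = 0.0162
  South: 0.105 × 0.002 = 0.00021
Total = 0.02422.
P(Coastal | churn) = 0.00781/0.02422 ≈ 0.322
P(North | churn) = 0.0162/0.02422 ≈ 0.669
P(South | churn) = 0.00021/0.02422 ≈ 0.009
(Check: 0.322+0.669+0.009 = 1.000.)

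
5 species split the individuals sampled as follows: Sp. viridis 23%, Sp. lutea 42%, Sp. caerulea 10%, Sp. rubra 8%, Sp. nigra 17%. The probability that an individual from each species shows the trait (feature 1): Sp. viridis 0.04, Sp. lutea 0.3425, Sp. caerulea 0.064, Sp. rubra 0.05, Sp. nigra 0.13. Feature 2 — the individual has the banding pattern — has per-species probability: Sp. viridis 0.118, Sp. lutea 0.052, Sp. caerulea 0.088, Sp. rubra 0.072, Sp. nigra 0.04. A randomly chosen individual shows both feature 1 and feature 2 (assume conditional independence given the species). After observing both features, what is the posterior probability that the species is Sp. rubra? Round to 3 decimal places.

Unnormalized posteriors (prior × likelihood):
  Sp. viridis: 0.23 × 0.04 × 0.118 = 0.0010856
  Sp. lutea: 0.42 × 0.3425 × 0.052 = 0.0074802
  Sp. caerulea: 0.1 × 0.064 × 0.088 = 0.0005632
  Sp. rubra: 0.08 × 0.05 × 0.072 = 0.000288
  Sp. nigra: 0.17 × 0.13 × 0.04 = 0.000884
Total = 0.010301.
P(Sp. rubra | evidence) = 0.000288 / 0.010301 ≈ 0.028.

0.028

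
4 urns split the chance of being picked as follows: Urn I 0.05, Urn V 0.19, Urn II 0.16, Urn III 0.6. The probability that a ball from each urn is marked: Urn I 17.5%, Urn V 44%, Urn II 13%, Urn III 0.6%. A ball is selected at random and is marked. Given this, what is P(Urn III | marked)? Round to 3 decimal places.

0.031

Prior × likelihood for each hypothesis:
  Urn I: 0.05 × 0.175 = 0.00875
  Urn V: 0.19 × 0.44 = 0.0836
  Urn II: 0.16 × 0.13 = 0.0208
  Urn III: 0.6 × 0.006 = 0.0036
Normalizing constant = 0.11675.
P(Urn III | evidence) = 0.0036 / 0.11675 ≈ 0.031.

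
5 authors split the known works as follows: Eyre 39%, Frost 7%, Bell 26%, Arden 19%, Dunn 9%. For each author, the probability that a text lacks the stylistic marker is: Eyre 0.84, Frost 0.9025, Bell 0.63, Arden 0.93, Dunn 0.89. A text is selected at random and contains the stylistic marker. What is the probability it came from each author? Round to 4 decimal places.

Taking complements, P(marker | each) = Eyre 0.16, Frost 0.0975, Bell 0.37, Arden 0.07, Dunn 0.11.
Unnormalized posteriors (prior × likelihood):
  Eyre: 0.39 × 0.16 = 0.0624
  Frost: 0.07 × 0.0975 = 0.006825
  Bell: 0.26 × 0.37 = 0.0962
  Arden: 0.19 × 0.07 = 0.0133
  Dunn: 0.09 × 0.11 = 0.0099
Normalizing constant = 0.188625.
P(Eyre | marker) = 0.0624/0.188625 ≈ 0.3308
P(Frost | marker) = 0.006825/0.188625 ≈ 0.0362
P(Bell | marker) = 0.0962/0.188625 ≈ 0.5100
P(Arden | marker) = 0.0133/0.188625 ≈ 0.0705
P(Dunn | marker) = 0.0099/0.188625 ≈ 0.0525

Eyre 0.3308, Frost 0.0362, Bell 0.5100, Arden 0.0705, Dunn 0.0525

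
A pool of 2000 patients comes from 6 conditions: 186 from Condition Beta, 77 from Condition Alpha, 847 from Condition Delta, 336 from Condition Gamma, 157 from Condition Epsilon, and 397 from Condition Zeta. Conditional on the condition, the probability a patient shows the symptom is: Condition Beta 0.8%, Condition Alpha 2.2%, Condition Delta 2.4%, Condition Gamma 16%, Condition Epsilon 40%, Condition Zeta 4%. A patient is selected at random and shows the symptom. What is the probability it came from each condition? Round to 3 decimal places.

Condition Beta 0.010, Condition Alpha 0.011, Condition Delta 0.130, Condition Gamma 0.345, Condition Epsilon 0.403, Condition Zeta 0.102

Prior × likelihood for each hypothesis:
  Condition Beta: 0.093 × 0.008 = 0.000744
  Condition Alpha: 0.0385 × 0.022 = 0.000847
  Condition Delta: 0.4235 × 0.024 = 0.010164
  Condition Gamma: 0.168 × 0.16 = 0.02688
  Condition Epsilon: 0.0785 × 0.4 = 0.0314
  Condition Zeta: 0.1985 × 0.04 = 0.00794
Normalizing constant = 0.077975.
P(Condition Beta | symptomatic) = 0.000744/0.077975 ≈ 0.010
P(Condition Alpha | symptomatic) = 0.000847/0.077975 ≈ 0.011
P(Condition Delta | symptomatic) = 0.010164/0.077975 ≈ 0.130
P(Condition Gamma | symptomatic) = 0.02688/0.077975 ≈ 0.345
P(Condition Epsilon | symptomatic) = 0.0314/0.077975 ≈ 0.403
P(Condition Zeta | symptomatic) = 0.00794/0.077975 ≈ 0.102
(Check: 0.010+0.011+0.130+0.345+0.403+0.102 = 1.001.)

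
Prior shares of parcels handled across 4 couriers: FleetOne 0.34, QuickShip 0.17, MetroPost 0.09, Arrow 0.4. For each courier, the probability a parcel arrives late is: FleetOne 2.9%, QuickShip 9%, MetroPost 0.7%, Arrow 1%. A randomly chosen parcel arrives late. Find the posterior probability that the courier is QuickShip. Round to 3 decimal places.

Prior × likelihood for each hypothesis:
  FleetOne: 0.34 × 0.029 = 0.00986
  QuickShip: 0.17 × 0.09 = 0.0153
  MetroPost: 0.09 × 0.007 = 0.00063
  Arrow: 0.4 × 0.01 = 0.004
Sum = 0.02979.
P(QuickShip | evidence) = 0.0153 / 0.02979 ≈ 0.514.

0.514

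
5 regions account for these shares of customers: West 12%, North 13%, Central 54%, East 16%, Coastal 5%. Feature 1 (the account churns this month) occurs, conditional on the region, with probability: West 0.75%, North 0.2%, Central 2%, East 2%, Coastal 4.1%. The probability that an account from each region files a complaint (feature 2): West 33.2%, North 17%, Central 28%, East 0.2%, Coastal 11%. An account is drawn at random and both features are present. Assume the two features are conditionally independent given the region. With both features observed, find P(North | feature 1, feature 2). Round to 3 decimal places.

0.012

By Bayes' rule, posterior ∝ prior × likelihood:
  West: 0.12 × 0.0075 × 0.332 = 0.0002988
  North: 0.13 × 0.002 × 0.17 = 0.0000442
  Central: 0.54 × 0.02 × 0.28 = 0.003024
  East: 0.16 × 0.02 × 0.002 = 0.0000064
  Coastal: 0.05 × 0.041 × 0.11 = 0.0002255
Total = 0.0035989.
P(North | evidence) = 0.0000442 / 0.0035989 ≈ 0.012.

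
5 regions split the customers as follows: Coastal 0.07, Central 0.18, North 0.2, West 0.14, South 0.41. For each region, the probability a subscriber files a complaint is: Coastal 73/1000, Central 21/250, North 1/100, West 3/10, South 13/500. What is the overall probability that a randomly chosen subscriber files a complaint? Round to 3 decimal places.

0.075

Prior × likelihood for each hypothesis:
  Coastal: 0.07 × 0.073 = 0.00511
  Central: 0.18 × 0.084 = 0.01512
  North: 0.2 × 0.01 = 0.002
  West: 0.14 × 0.3 = 0.042
  South: 0.41 × 0.026 = 0.01066
P(complaint) = 0.00511 + 0.01512 + 0.002 + 0.042 + 0.01066 = 0.07489 → 0.075.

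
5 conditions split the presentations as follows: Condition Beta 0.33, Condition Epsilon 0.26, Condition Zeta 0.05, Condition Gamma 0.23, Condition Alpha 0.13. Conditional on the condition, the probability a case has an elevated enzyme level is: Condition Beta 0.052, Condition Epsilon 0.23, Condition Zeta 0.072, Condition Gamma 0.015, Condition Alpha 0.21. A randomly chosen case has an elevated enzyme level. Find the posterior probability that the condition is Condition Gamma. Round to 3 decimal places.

0.031

By Bayes' rule, posterior ∝ prior × likelihood:
  Condition Beta: 0.33 × 0.052 = 0.01716
  Condition Epsilon: 0.26 × 0.23 = 0.0598
  Condition Zeta: 0.05 × 0.072 = 0.0036
  Condition Gamma: 0.23 × 0.015 = 0.00345
  Condition Alpha: 0.13 × 0.21 = 0.0273
Total = 0.11131.
P(Condition Gamma | evidence) = 0.00345 / 0.11131 ≈ 0.031.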